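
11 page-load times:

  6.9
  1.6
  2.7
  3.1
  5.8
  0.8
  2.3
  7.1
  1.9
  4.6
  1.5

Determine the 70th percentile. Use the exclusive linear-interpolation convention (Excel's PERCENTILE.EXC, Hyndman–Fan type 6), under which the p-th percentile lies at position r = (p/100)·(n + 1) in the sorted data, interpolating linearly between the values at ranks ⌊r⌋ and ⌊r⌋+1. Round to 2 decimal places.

Sorted: 0.8, 1.5, 1.6, 1.9, 2.3, 2.7, 3.1, 4.6, 5.8, 6.9, 7.1.
n = 11.
r = (70/100)·(11 + 1) = 8.4.
Rank 8 is 4.6 and rank 9 is 5.8.
Interpolate: 4.6 + 0.4·(5.8 − 4.6) = 4.6 + 0.4·1.2 = 5.08.

5.08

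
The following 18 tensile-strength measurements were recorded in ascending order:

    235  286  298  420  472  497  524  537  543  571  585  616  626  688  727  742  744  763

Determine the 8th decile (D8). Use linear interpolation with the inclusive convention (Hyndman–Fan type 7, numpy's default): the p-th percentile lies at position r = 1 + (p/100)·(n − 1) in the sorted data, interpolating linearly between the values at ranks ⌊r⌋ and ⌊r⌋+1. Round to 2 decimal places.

n = 18.
r = 1 + (80/100)·(18 − 1) = 1 + 13.6 = 14.6.
Rank 14 is 688 and rank 15 is 727.
Interpolate: 688 + 0.6·(727 − 688) = 688 + 0.6·39 = 711.4.

711.40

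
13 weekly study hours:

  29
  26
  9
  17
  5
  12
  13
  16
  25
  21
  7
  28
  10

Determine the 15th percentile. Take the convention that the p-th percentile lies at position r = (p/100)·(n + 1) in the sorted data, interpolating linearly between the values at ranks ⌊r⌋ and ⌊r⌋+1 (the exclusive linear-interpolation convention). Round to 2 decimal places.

Sorted: 5, 7, 9, 10, 12, 13, 16, 17, 21, 25, 26, 28, 29.
n = 13.
r = (15/100)·(13 + 1) = 2.1.
Rank 2 is 7 and rank 3 is 9.
Interpolate: 7 + 0.1·(9 − 7) = 7 + 0.1·2 = 7.2.

7.20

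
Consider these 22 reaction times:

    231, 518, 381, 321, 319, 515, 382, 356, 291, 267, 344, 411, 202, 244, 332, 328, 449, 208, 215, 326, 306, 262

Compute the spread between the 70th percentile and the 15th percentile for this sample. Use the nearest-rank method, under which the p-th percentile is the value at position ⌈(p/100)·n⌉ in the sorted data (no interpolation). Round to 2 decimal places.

Sorted: 202, 208, 215, 231, 244, 262, 267, 291, 306, 319, 321, 326, 328, 332, 344, 356, 381, 382, 411, 449, 515, 518.
n = 22.
P15: rank ⌈15/100·22⌉ = 4 → 231.
P70: rank ⌈70/100·22⌉ = 16 → 356.
Difference: 356 − 231 = 125.

125.00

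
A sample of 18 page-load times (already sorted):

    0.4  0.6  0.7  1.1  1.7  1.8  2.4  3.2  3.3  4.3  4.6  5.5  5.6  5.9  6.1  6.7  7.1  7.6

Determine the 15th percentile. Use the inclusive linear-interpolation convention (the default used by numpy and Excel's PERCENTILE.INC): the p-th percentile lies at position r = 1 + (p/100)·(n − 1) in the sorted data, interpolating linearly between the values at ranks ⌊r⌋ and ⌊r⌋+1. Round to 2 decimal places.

0.92

n = 18.
r = 1 + (15/100)·(18 − 1) = 1 + 2.55 = 3.55.
Rank 3 is 0.7 and rank 4 is 1.1.
Interpolate: 0.7 + 0.55·(1.1 − 0.7) = 0.7 + 0.55·0.4 = 0.92.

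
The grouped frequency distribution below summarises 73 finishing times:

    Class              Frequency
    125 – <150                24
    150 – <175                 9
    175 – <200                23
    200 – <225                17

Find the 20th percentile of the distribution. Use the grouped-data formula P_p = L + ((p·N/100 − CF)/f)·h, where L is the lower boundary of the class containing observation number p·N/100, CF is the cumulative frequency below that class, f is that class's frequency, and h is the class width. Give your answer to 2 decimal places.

N = 73; target position k = 20/100 · 73 = 14.6.
Cumulative frequencies: 24, 33, 56, 73.
Observation 14.6 falls in the class 125 – <150.
L = 125, CF = 0, f = 24, h = 25.
P20 = 125 + ((14.6 − 0)/24)·25 = 125 + 15.2083 = 140.208.

140.21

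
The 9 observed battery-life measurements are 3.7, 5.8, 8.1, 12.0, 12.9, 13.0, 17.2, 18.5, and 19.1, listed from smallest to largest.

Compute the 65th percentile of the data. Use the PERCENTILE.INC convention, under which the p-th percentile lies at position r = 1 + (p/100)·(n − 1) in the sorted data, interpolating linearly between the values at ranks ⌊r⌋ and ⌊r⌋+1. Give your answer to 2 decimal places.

n = 9.
r = 1 + (65/100)·(9 − 1) = 1 + 5.2 = 6.2.
Rank 6 is 13.0 and rank 7 is 17.2.
Interpolate: 13.0 + 0.2·(17.2 − 13.0) = 13.0 + 0.2·4.2 = 13.84.

13.84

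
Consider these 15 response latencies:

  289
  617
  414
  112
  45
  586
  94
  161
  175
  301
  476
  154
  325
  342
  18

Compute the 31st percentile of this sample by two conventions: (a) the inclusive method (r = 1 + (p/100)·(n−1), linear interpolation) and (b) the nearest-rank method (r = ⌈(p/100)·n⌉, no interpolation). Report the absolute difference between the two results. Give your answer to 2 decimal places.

2.38

Sorted: 18, 45, 94, 112, 154, 161, 175, 289, 301, 325, 342, 414, 476, 586, 617.
n = 15.
(a) r = 5.34; between ranks 5 (154) and 6 (161): 156.38.
(b) the nearest-rank method: rank 5 → 154.
|156.38 − 154| = 2.38.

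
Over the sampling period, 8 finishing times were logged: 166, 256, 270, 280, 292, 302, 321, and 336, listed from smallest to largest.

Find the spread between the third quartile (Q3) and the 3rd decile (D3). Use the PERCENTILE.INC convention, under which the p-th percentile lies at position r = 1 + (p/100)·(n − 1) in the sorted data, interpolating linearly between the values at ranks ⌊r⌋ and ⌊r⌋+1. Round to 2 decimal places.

35.75

n = 8.
P30: r = 3.1; ranks 3–4 are 270, 280; interpolating gives 271.
P75: r = 6.25; ranks 6–7 are 302, 321; interpolating gives 306.75.
Difference: 306.75 − 271 = 35.75.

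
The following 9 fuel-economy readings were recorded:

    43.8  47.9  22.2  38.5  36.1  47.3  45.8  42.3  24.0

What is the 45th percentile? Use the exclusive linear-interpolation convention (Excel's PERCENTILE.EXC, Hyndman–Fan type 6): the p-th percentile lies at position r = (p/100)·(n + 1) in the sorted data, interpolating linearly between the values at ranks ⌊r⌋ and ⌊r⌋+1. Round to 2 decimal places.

40.40

Sorted: 22.2, 24.0, 36.1, 38.5, 42.3, 43.8, 45.8, 47.3, 47.9.
n = 9.
r = (45/100)·(9 + 1) = 4.5.
Rank 4 is 38.5 and rank 5 is 42.3.
Interpolate: 38.5 + 0.5·(42.3 − 38.5) = 38.5 + 0.5·3.8 = 40.4.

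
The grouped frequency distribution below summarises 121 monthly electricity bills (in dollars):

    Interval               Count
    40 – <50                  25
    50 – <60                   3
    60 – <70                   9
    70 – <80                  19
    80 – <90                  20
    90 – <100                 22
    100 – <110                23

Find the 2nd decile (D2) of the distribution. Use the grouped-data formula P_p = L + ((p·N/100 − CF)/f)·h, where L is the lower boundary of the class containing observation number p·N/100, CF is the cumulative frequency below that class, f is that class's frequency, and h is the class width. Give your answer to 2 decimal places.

N = 121; target position k = 20/100 · 121 = 24.2.
Cumulative frequencies: 25, 28, 37, 56, 76, 98, 121.
Observation 24.2 falls in the class 40 – <50.
L = 40, CF = 0, f = 25, h = 10.
P20 = 40 + ((24.2 − 0)/25)·10 = 40 + 9.68 = 49.68.

49.68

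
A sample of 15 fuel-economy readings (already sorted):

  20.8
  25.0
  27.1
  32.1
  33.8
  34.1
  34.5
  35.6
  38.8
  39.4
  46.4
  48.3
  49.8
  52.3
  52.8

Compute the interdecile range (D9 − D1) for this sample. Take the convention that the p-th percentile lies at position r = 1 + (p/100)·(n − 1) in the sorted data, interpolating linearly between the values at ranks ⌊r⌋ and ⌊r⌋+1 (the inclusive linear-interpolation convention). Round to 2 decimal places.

25.46

n = 15.
P10: r = 2.4; ranks 2–3 are 25.0, 27.1; interpolating gives 25.84.
P90: r = 13.6; ranks 13–14 are 49.8, 52.3; interpolating gives 51.3.
Difference: 51.3 − 25.84 = 25.46.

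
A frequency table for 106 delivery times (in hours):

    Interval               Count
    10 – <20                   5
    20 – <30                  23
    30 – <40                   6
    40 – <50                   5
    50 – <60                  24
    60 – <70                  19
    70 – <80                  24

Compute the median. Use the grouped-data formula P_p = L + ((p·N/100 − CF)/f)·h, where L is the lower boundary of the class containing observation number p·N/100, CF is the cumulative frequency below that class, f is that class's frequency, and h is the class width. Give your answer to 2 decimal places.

55.83

N = 106; target position k = 50/100 · 106 = 53.
Cumulative frequencies: 5, 28, 34, 39, 63, 82, 106.
Observation 53 falls in the class 50 – <60.
L = 50, CF = 39, f = 24, h = 10.
P50 = 50 + ((53 − 39)/24)·10 = 50 + 5.83333 = 55.8333.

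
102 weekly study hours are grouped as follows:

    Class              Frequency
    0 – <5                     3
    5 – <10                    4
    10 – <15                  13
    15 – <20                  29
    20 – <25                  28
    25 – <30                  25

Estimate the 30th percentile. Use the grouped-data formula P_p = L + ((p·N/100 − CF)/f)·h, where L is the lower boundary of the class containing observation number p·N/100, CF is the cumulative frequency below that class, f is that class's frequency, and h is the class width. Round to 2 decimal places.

16.83

N = 102; target position k = 30/100 · 102 = 30.6.
Cumulative frequencies: 3, 7, 20, 49, 77, 102.
Observation 30.6 falls in the class 15 – <20.
L = 15, CF = 20, f = 29, h = 5.
P30 = 15 + ((30.6 − 20)/29)·5 = 15 + 1.82759 = 16.8276.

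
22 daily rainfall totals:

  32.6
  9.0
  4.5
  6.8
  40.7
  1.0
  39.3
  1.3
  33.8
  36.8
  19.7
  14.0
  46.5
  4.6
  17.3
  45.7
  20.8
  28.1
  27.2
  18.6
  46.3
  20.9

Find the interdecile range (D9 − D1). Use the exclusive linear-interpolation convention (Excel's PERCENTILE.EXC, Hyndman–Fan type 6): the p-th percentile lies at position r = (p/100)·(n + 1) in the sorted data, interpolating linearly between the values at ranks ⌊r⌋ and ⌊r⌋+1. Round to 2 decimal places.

43.86

Sorted: 1.0, 1.3, 4.5, 4.6, 6.8, 9.0, 14.0, 17.3, 18.6, 19.7, 20.8, 20.9, 27.2, 28.1, 32.6, 33.8, 36.8, 39.3, 40.7, 45.7, 46.3, 46.5.
n = 22.
P10: r = 2.3; ranks 2–3 are 1.3, 4.5; interpolating gives 2.26.
P90: r = 20.7; ranks 20–21 are 45.7, 46.3; interpolating gives 46.12.
Difference: 46.12 − 2.26 = 43.86.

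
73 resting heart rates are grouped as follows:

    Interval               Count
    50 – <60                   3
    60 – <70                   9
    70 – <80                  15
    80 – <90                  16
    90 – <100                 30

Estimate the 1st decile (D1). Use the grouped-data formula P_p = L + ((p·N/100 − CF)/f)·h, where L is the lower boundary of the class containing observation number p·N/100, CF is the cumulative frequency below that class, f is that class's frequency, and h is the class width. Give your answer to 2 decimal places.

N = 73; target position k = 10/100 · 73 = 7.3.
Cumulative frequencies: 3, 12, 27, 43, 73.
Observation 7.3 falls in the class 60 – <70.
L = 60, CF = 3, f = 9, h = 10.
P10 = 60 + ((7.3 − 3)/9)·10 = 60 + 4.77778 = 64.7778.

64.78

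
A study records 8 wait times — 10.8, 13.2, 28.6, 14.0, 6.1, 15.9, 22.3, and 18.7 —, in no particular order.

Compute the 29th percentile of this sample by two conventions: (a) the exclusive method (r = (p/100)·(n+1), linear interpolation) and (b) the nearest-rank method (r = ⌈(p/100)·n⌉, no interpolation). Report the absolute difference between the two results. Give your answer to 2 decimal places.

0.94

Sorted: 6.1, 10.8, 13.2, 14.0, 15.9, 18.7, 22.3, 28.6.
n = 8.
(a) r = 2.61; between ranks 2 (10.8) and 3 (13.2): 12.264.
(b) the nearest-rank method: rank 3 → 13.2.
|12.264 − 13.2| = 0.936.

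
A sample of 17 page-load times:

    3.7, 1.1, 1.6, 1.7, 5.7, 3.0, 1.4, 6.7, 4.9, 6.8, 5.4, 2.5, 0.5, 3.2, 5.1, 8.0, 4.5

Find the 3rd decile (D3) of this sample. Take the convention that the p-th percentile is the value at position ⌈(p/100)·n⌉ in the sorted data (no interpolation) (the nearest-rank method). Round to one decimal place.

Sorted: 0.5, 1.1, 1.4, 1.6, 1.7, 2.5, 3.0, 3.2, 3.7, 4.5, 4.9, 5.1, 5.4, 5.7, 6.7, 6.8, 8.0.
n = 17.
Position = ⌈30/100 · 17⌉ = ⌈5.1⌉ = 6.
The value at rank 6 is 2.5.

2.5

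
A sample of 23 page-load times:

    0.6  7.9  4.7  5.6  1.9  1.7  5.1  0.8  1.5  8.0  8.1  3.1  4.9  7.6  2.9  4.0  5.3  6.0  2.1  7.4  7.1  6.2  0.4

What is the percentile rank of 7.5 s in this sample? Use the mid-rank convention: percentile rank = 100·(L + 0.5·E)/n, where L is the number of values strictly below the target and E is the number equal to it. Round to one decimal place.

82.6

Sorted: 0.4, 0.6, 0.8, 1.5, 1.7, 1.9, 2.1, 2.9, 3.1, 4.0, 4.7, 4.9, 5.1, 5.3, 5.6, 6.0, 6.2, 7.1, 7.4, 7.6, 7.9, 8.0, 8.1.
Count below 7.5: L = 19; count equal: E = 0; n = 23.
Percentile rank = 100·(19 + 0.5·0)/23 = 100·19/23 = 82.61.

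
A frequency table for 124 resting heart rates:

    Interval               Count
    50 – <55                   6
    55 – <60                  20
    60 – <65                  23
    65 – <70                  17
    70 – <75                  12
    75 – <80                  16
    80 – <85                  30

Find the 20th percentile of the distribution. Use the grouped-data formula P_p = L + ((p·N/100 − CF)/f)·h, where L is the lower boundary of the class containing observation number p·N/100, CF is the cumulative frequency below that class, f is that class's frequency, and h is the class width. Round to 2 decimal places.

N = 124; target position k = 20/100 · 124 = 24.8.
Cumulative frequencies: 6, 26, 49, 66, 78, 94, 124.
Observation 24.8 falls in the class 55 – <60.
L = 55, CF = 6, f = 20, h = 5.
P20 = 55 + ((24.8 − 6)/20)·5 = 55 + 4.7 = 59.7.

59.70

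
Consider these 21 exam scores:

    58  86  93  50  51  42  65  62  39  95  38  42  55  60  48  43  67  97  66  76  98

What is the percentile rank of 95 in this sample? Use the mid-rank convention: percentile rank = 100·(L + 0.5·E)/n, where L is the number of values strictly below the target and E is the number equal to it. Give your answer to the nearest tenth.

Sorted: 38, 39, 42, 42, 43, 48, 50, 51, 55, 58, 60, 62, 65, 66, 67, 76, 86, 93, 95, 97, 98.
Count below 95: L = 18; count equal: E = 1; n = 21.
Percentile rank = 100·(18 + 0.5·1)/21 = 100·18.5/21 = 88.1.

88.1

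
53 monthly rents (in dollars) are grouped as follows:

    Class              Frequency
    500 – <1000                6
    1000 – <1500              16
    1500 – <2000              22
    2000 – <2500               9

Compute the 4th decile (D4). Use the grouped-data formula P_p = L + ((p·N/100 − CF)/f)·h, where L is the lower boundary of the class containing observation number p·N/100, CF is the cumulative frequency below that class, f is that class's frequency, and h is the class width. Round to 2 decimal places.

1475.00

N = 53; target position k = 40/100 · 53 = 21.2.
Cumulative frequencies: 6, 22, 44, 53.
Observation 21.2 falls in the class 1000 – <1500.
L = 1000, CF = 6, f = 16, h = 500.
P40 = 1000 + ((21.2 − 6)/16)·500 = 1000 + 475 = 1475.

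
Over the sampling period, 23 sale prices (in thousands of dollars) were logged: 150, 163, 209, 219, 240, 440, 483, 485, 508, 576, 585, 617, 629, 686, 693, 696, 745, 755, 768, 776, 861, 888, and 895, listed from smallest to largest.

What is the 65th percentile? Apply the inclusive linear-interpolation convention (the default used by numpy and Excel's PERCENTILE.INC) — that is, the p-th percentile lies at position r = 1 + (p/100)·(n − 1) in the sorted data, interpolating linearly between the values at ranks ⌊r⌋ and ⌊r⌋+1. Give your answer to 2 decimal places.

n = 23.
r = 1 + (65/100)·(23 − 1) = 1 + 14.3 = 15.3.
Rank 15 is 693 and rank 16 is 696.
Interpolate: 693 + 0.3·(696 − 693) = 693 + 0.3·3 = 693.9.

693.90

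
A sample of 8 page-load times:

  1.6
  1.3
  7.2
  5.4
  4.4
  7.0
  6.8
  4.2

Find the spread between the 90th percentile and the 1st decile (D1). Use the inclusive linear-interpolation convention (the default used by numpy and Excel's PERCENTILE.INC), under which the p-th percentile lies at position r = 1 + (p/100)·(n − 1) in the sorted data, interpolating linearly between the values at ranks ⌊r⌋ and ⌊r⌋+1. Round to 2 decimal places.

5.55

Sorted: 1.3, 1.6, 4.2, 4.4, 5.4, 6.8, 7.0, 7.2.
n = 8.
P10: r = 1.7; ranks 1–2 are 1.3, 1.6; interpolating gives 1.51.
P90: r = 7.3; ranks 7–8 are 7.0, 7.2; interpolating gives 7.06.
Difference: 7.06 − 1.51 = 5.55.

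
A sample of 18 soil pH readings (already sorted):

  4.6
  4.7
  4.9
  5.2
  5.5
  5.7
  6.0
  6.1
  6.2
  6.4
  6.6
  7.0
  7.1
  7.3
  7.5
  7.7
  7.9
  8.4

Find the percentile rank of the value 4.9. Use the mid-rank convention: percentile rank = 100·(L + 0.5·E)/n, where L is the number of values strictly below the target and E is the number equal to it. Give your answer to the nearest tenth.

13.9

Count below 4.9: L = 2; count equal: E = 1; n = 18.
Percentile rank = 100·(2 + 0.5·1)/18 = 100·2.5/18 = 13.89.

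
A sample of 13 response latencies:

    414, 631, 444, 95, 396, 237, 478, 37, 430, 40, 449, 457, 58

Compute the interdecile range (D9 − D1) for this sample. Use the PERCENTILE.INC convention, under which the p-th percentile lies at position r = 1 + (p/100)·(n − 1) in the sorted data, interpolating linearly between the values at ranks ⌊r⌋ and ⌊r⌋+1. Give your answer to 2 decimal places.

Sorted: 37, 40, 58, 95, 237, 396, 414, 430, 444, 449, 457, 478, 631.
n = 13.
P10: r = 2.2; ranks 2–3 are 40, 58; interpolating gives 43.6.
P90: r = 11.8; ranks 11–12 are 457, 478; interpolating gives 473.8.
Difference: 473.8 − 43.6 = 430.2.

430.20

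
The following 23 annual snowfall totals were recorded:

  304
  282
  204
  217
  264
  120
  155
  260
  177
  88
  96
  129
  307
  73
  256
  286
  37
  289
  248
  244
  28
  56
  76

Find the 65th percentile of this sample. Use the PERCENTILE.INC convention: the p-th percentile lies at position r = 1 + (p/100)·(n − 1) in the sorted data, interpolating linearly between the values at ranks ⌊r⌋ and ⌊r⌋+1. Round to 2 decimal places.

Sorted: 28, 37, 56, 73, 76, 88, 96, 120, 129, 155, 177, 204, 217, 244, 248, 256, 260, 264, 282, 286, 289, 304, 307.
n = 23.
r = 1 + (65/100)·(23 − 1) = 1 + 14.3 = 15.3.
Rank 15 is 248 and rank 16 is 256.
Interpolate: 248 + 0.3·(256 − 248) = 248 + 0.3·8 = 250.4.

250.40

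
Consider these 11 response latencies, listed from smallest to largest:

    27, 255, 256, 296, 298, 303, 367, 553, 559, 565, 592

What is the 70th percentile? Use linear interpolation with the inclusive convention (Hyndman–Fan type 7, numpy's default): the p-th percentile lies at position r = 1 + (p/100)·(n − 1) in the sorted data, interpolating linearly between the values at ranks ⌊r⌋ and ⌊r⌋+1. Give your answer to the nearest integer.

553

n = 11.
r = 1 + (70/100)·(11 − 1) = 1 + 7 = 8.
r is an integer, so P70 is the value at rank 8: 553.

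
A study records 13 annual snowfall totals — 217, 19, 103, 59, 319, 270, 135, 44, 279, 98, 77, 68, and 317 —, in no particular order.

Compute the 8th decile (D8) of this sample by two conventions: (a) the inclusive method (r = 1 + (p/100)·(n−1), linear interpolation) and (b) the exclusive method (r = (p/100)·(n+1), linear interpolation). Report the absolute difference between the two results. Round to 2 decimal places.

Sorted: 19, 44, 59, 68, 77, 98, 103, 135, 217, 270, 279, 317, 319.
n = 13.
(a) r = 10.6; between ranks 10 (270) and 11 (279): 275.4.
(b) r = 11.2; between ranks 11 (279) and 12 (317): 286.6.
|275.4 − 286.6| = 11.2.

11.20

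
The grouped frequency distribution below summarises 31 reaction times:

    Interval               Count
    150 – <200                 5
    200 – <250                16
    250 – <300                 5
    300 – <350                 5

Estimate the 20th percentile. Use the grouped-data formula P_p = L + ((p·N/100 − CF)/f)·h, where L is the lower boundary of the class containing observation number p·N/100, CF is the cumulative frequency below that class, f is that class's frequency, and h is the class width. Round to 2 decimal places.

N = 31; target position k = 20/100 · 31 = 6.2.
Cumulative frequencies: 5, 21, 26, 31.
Observation 6.2 falls in the class 200 – <250.
L = 200, CF = 5, f = 16, h = 50.
P20 = 200 + ((6.2 − 5)/16)·50 = 200 + 3.75 = 203.75.

203.75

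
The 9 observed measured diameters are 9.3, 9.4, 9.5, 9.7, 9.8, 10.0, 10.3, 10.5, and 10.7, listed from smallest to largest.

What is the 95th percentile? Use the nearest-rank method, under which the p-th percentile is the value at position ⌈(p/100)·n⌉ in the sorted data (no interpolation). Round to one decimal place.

10.7

n = 9.
Position = ⌈95/100 · 9⌉ = ⌈8.55⌉ = 9.
The value at rank 9 is 10.7.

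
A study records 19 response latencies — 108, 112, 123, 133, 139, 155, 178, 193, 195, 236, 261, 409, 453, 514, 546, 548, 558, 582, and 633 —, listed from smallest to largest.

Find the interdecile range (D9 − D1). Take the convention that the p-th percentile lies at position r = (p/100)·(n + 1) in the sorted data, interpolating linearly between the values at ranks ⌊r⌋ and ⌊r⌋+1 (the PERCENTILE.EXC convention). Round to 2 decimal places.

n = 19.
P10: r = 2 (integer) → 112.
P90: r = 18 (integer) → 582.
Difference: 582 − 112 = 470.

470.00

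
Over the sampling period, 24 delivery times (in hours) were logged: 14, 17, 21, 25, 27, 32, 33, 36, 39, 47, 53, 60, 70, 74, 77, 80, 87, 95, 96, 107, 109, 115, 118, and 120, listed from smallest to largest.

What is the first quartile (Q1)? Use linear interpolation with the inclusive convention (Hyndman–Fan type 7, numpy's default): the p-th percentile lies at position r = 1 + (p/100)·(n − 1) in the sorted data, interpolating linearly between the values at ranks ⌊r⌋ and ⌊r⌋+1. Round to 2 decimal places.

32.75

n = 24.
r = 1 + (25/100)·(24 − 1) = 1 + 5.75 = 6.75.
Rank 6 is 32 and rank 7 is 33.
Interpolate: 32 + 0.75·(33 − 32) = 32 + 0.75·1 = 32.75.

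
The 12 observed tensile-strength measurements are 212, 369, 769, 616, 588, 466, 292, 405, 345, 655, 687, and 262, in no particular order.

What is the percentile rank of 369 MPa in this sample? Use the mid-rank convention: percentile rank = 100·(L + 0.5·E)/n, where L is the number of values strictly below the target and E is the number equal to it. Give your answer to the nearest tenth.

Sorted: 212, 262, 292, 345, 369, 405, 466, 588, 616, 655, 687, 769.
Count below 369: L = 4; count equal: E = 1; n = 12.
Percentile rank = 100·(4 + 0.5·1)/12 = 100·4.5/12 = 37.5.

37.5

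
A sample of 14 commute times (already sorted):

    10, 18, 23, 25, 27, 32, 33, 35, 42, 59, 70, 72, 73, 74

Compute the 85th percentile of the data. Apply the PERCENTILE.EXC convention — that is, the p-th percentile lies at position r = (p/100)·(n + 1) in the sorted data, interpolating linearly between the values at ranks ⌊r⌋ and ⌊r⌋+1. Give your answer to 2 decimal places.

72.75

n = 14.
r = (85/100)·(14 + 1) = 12.75.
Rank 12 is 72 and rank 13 is 73.
Interpolate: 72 + 0.75·(73 − 72) = 72 + 0.75·1 = 72.75.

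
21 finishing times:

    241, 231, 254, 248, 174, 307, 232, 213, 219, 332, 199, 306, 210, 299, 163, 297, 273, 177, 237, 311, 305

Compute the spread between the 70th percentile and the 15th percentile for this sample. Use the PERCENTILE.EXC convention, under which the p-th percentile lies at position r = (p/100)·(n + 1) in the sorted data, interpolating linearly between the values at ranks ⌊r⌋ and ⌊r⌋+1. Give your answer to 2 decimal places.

114.20

Sorted: 163, 174, 177, 199, 210, 213, 219, 231, 232, 237, 241, 248, 254, 273, 297, 299, 305, 306, 307, 311, 332.
n = 21.
P15: r = 3.3; ranks 3–4 are 177, 199; interpolating gives 183.6.
P70: r = 15.4; ranks 15–16 are 297, 299; interpolating gives 297.8.
Difference: 297.8 − 183.6 = 114.2.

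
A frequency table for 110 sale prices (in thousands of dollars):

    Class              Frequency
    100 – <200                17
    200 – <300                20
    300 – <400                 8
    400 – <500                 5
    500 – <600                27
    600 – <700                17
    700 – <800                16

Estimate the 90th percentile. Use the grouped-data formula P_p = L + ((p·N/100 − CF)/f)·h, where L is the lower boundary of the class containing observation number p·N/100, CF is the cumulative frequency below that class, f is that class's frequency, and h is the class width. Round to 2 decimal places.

N = 110; target position k = 90/100 · 110 = 99.
Cumulative frequencies: 17, 37, 45, 50, 77, 94, 110.
Observation 99 falls in the class 700 – <800.
L = 700, CF = 94, f = 16, h = 100.
P90 = 700 + ((99 − 94)/16)·100 = 700 + 31.25 = 731.25.

731.25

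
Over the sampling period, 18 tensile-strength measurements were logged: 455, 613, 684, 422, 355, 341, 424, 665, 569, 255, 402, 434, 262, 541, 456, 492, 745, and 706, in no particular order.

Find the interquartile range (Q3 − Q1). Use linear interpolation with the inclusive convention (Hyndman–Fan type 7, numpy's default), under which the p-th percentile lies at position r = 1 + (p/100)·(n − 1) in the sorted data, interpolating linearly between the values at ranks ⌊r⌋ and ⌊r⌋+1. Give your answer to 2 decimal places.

Sorted: 255, 262, 341, 355, 402, 422, 424, 434, 455, 456, 492, 541, 569, 613, 665, 684, 706, 745.
n = 18.
P25: r = 5.25; ranks 5–6 are 402, 422; interpolating gives 407.
P75: r = 13.75; ranks 13–14 are 569, 613; interpolating gives 602.
Difference: 602 − 407 = 195.

195.00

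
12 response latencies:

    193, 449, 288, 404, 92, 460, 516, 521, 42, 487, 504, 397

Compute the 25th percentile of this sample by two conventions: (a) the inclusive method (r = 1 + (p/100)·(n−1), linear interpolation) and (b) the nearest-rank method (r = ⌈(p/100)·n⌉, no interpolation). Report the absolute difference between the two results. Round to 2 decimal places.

Sorted: 42, 92, 193, 288, 397, 404, 449, 460, 487, 504, 516, 521.
n = 12.
(a) r = 3.75; between ranks 3 (193) and 4 (288): 264.25.
(b) the nearest-rank method: rank 3 → 193.
|264.25 − 193| = 71.25.

71.25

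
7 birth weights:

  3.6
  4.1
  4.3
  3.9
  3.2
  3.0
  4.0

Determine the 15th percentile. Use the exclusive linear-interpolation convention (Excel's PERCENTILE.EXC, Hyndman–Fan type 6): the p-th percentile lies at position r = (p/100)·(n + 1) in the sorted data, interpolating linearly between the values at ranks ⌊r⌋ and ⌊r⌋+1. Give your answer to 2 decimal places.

Sorted: 3.0, 3.2, 3.6, 3.9, 4.0, 4.1, 4.3.
n = 7.
r = (15/100)·(7 + 1) = 1.2.
Rank 1 is 3.0 and rank 2 is 3.2.
Interpolate: 3.0 + 0.2·(3.2 − 3.0) = 3.0 + 0.2·0.2 = 3.04.

3.04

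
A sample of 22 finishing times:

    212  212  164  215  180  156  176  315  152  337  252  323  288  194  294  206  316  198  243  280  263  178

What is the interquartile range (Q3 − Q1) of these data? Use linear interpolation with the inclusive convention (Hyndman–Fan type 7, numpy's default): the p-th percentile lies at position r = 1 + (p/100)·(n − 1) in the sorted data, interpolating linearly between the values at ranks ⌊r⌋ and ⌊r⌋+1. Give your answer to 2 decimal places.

102.50

Sorted: 152, 156, 164, 176, 178, 180, 194, 198, 206, 212, 212, 215, 243, 252, 263, 280, 288, 294, 315, 316, 323, 337.
n = 22.
P25: r = 6.25; ranks 6–7 are 180, 194; interpolating gives 183.5.
P75: r = 16.75; ranks 16–17 are 280, 288; interpolating gives 286.
Difference: 286 − 183.5 = 102.5.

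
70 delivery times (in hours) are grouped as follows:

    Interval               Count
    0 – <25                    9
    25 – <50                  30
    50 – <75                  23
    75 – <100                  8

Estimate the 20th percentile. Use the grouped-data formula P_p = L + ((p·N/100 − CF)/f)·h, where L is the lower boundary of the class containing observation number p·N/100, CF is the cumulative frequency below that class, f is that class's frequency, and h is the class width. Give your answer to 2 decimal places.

29.17

N = 70; target position k = 20/100 · 70 = 14.
Cumulative frequencies: 9, 39, 62, 70.
Observation 14 falls in the class 25 – <50.
L = 25, CF = 9, f = 30, h = 25.
P20 = 25 + ((14 − 9)/30)·25 = 25 + 4.16667 = 29.1667.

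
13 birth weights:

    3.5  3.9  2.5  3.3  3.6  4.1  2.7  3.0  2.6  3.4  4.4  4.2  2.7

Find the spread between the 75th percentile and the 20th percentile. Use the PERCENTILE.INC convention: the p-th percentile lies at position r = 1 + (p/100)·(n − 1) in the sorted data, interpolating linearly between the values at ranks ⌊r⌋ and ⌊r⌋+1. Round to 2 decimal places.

Sorted: 2.5, 2.6, 2.7, 2.7, 3.0, 3.3, 3.4, 3.5, 3.6, 3.9, 4.1, 4.2, 4.4.
n = 13.
P20: r = 3.4; ranks 3–4 are 2.7, 2.7; interpolating gives 2.7.
P75: r = 10 (integer) → 3.9.
Difference: 3.9 − 2.7 = 1.2.

1.20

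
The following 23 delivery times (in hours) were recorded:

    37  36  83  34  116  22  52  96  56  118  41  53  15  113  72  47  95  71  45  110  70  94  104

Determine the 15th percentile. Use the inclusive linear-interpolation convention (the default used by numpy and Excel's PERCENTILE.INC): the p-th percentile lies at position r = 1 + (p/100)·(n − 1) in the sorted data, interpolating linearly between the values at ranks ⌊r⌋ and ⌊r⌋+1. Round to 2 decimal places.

Sorted: 15, 22, 34, 36, 37, 41, 45, 47, 52, 53, 56, 70, 71, 72, 83, 94, 95, 96, 104, 110, 113, 116, 118.
n = 23.
r = 1 + (15/100)·(23 − 1) = 1 + 3.3 = 4.3.
Rank 4 is 36 and rank 5 is 37.
Interpolate: 36 + 0.3·(37 − 36) = 36 + 0.3·1 = 36.3.

36.30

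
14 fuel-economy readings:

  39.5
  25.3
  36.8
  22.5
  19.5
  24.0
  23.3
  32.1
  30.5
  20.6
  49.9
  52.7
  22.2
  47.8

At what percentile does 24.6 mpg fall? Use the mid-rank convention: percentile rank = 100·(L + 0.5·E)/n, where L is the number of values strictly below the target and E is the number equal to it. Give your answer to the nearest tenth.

42.9

Sorted: 19.5, 20.6, 22.2, 22.5, 23.3, 24.0, 25.3, 30.5, 32.1, 36.8, 39.5, 47.8, 49.9, 52.7.
Count below 24.6: L = 6; count equal: E = 0; n = 14.
Percentile rank = 100·(6 + 0.5·0)/14 = 100·6/14 = 42.86.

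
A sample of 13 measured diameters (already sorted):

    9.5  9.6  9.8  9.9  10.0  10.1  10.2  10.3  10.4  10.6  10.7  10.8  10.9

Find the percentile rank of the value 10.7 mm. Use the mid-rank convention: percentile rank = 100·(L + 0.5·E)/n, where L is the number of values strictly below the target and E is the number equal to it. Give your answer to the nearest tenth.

80.8

Count below 10.7: L = 10; count equal: E = 1; n = 13.
Percentile rank = 100·(10 + 0.5·1)/13 = 100·10.5/13 = 80.77.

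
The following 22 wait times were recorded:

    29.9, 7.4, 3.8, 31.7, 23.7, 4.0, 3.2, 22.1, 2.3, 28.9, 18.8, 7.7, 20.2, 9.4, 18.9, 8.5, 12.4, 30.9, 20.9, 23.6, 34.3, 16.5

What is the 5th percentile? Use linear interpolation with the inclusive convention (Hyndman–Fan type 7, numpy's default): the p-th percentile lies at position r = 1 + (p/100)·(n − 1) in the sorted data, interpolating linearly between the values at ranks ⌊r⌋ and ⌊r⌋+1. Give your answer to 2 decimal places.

3.23

Sorted: 2.3, 3.2, 3.8, 4.0, 7.4, 7.7, 8.5, 9.4, 12.4, 16.5, 18.8, 18.9, 20.2, 20.9, 22.1, 23.6, 23.7, 28.9, 29.9, 30.9, 31.7, 34.3.
n = 22.
r = 1 + (5/100)·(22 − 1) = 1 + 1.05 = 2.05.
Rank 2 is 3.2 and rank 3 is 3.8.
Interpolate: 3.2 + 0.05·(3.8 − 3.2) = 3.2 + 0.05·0.6 = 3.23.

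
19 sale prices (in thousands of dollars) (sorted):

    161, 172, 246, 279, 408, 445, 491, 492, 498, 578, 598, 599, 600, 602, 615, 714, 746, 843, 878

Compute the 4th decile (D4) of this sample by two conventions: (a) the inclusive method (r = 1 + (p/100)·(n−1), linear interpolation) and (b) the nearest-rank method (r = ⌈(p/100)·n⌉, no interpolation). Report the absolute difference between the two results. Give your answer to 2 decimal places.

1.20

n = 19.
(a) r = 8.2; between ranks 8 (492) and 9 (498): 493.2.
(b) the nearest-rank method: rank 8 → 492.
|493.2 − 492| = 1.2.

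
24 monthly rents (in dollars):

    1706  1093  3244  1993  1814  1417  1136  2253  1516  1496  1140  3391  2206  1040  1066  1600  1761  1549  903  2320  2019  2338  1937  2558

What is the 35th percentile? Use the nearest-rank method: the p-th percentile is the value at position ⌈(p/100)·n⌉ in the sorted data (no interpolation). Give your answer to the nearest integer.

1516

Sorted: 903, 1040, 1066, 1093, 1136, 1140, 1417, 1496, 1516, 1549, 1600, 1706, 1761, 1814, 1937, 1993, 2019, 2206, 2253, 2320, 2338, 2558, 3244, 3391.
n = 24.
Position = ⌈35/100 · 24⌉ = ⌈8.4⌉ = 9.
The value at rank 9 is 1516.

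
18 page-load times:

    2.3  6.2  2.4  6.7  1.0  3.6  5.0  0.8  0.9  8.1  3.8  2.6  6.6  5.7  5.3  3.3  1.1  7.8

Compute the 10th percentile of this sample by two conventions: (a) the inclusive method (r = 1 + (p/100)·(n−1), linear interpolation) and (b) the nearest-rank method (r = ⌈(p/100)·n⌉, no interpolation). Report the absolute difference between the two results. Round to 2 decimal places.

0.07

Sorted: 0.8, 0.9, 1.0, 1.1, 2.3, 2.4, 2.6, 3.3, 3.6, 3.8, 5.0, 5.3, 5.7, 6.2, 6.6, 6.7, 7.8, 8.1.
n = 18.
(a) r = 2.7; between ranks 2 (0.9) and 3 (1.0): 0.97.
(b) the nearest-rank method: rank 2 → 0.9.
|0.97 − 0.9| = 0.07.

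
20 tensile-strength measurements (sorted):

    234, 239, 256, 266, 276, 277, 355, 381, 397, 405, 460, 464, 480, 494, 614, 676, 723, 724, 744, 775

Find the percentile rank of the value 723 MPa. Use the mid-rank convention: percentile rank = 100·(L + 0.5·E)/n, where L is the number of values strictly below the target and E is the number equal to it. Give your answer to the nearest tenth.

Count below 723: L = 16; count equal: E = 1; n = 20.
Percentile rank = 100·(16 + 0.5·1)/20 = 100·16.5/20 = 82.5.

82.5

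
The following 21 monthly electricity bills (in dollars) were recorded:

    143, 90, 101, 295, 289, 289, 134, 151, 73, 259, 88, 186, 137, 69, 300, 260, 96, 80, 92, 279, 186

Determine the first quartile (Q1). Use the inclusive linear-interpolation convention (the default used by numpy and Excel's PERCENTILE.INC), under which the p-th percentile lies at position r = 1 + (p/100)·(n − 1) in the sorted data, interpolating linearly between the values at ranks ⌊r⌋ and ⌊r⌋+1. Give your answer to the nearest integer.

92

Sorted: 69, 73, 80, 88, 90, 92, 96, 101, 134, 137, 143, 151, 186, 186, 259, 260, 279, 289, 289, 295, 300.
n = 21.
r = 1 + (25/100)·(21 − 1) = 1 + 5 = 6.
r is an integer, so P25 is the value at rank 6: 92.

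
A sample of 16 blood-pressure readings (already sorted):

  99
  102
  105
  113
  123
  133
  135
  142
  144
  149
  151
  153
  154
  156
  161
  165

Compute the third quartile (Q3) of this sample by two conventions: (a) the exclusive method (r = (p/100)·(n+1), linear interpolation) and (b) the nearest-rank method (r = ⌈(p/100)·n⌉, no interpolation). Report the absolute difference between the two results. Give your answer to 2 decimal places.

n = 16.
(a) r = 12.75; between ranks 12 (153) and 13 (154): 153.75.
(b) the nearest-rank method: rank 12 → 153.
|153.75 − 153| = 0.75.

0.75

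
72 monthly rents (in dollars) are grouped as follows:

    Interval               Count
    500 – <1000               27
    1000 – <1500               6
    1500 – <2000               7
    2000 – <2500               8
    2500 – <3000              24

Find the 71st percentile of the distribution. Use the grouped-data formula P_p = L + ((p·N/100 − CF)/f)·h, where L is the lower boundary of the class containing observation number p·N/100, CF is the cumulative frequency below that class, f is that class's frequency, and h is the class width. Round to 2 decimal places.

2565.00

N = 72; target position k = 71/100 · 72 = 51.12.
Cumulative frequencies: 27, 33, 40, 48, 72.
Observation 51.12 falls in the class 2500 – <3000.
L = 2500, CF = 48, f = 24, h = 500.
P71 = 2500 + ((51.12 − 48)/24)·500 = 2500 + 65 = 2565.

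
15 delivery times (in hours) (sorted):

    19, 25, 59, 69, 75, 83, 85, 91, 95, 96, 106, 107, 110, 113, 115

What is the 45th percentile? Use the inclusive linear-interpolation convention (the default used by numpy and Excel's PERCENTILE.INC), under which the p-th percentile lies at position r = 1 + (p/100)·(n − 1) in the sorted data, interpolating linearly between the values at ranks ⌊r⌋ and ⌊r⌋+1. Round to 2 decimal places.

n = 15.
r = 1 + (45/100)·(15 − 1) = 1 + 6.3 = 7.3.
Rank 7 is 85 and rank 8 is 91.
Interpolate: 85 + 0.3·(91 − 85) = 85 + 0.3·6 = 86.8.

86.80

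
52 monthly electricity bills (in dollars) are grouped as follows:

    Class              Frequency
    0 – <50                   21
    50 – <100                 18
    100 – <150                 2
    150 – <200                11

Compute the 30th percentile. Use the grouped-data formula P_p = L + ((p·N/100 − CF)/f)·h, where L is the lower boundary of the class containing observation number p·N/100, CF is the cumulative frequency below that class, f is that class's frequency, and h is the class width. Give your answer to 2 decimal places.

37.14

N = 52; target position k = 30/100 · 52 = 15.6.
Cumulative frequencies: 21, 39, 41, 52.
Observation 15.6 falls in the class 0 – <50.
L = 0, CF = 0, f = 21, h = 50.
P30 = 0 + ((15.6 − 0)/21)·50 = 0 + 37.1429 = 37.1429.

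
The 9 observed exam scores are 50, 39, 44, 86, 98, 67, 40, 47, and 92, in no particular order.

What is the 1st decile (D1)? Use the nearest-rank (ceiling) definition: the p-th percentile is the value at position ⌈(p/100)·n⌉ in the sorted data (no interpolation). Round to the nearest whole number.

39

Sorted: 39, 40, 44, 47, 50, 67, 86, 92, 98.
n = 9.
Position = ⌈10/100 · 9⌉ = ⌈0.9⌉ = 1.
The value at rank 1 is 39.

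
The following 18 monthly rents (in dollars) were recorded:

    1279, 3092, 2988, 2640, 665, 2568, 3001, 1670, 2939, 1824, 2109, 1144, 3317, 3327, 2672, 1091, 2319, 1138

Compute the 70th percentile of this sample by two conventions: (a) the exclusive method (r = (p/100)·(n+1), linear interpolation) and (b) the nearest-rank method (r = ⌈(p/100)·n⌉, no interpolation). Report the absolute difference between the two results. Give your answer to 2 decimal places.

14.70

Sorted: 665, 1091, 1138, 1144, 1279, 1670, 1824, 2109, 2319, 2568, 2640, 2672, 2939, 2988, 3001, 3092, 3317, 3327.
n = 18.
(a) r = 13.3; between ranks 13 (2939) and 14 (2988): 2953.7.
(b) the nearest-rank method: rank 13 → 2939.
|2953.7 − 2939| = 14.7.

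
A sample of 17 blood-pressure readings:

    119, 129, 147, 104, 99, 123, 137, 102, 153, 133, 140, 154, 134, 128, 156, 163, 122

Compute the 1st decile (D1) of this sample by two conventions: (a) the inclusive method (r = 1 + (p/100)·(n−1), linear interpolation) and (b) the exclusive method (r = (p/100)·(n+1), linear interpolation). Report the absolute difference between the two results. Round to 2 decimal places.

1.80

Sorted: 99, 102, 104, 119, 122, 123, 128, 129, 133, 134, 137, 140, 147, 153, 154, 156, 163.
n = 17.
(a) r = 2.6; between ranks 2 (102) and 3 (104): 103.2.
(b) r = 1.8; between ranks 1 (99) and 2 (102): 101.4.
|103.2 − 101.4| = 1.8.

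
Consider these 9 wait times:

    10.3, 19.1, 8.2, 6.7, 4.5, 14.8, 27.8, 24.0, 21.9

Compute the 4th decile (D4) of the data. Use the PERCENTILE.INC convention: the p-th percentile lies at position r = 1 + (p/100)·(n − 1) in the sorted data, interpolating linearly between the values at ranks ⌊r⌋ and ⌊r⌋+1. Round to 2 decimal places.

Sorted: 4.5, 6.7, 8.2, 10.3, 14.8, 19.1, 21.9, 24.0, 27.8.
n = 9.
r = 1 + (40/100)·(9 − 1) = 1 + 3.2 = 4.2.
Rank 4 is 10.3 and rank 5 is 14.8.
Interpolate: 10.3 + 0.2·(14.8 − 10.3) = 10.3 + 0.2·4.5 = 11.2.

11.20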